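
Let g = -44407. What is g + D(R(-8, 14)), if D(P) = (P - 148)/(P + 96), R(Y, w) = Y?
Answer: -976993/22 ≈ -44409.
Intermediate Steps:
D(P) = (-148 + P)/(96 + P)
g + D(R(-8, 14)) = -44407 + (-148 - 8)/(96 - 8) = -44407 - 156/88 = -44407 + (1/88)*(-156) = -44407 - 39/22 = -976993/22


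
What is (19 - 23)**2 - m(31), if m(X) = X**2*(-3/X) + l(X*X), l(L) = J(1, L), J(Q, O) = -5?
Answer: 114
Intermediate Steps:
l(L) = -5
m(X) = -5 - 3*X (m(X) = X**2*(-3/X) - 5 = -3*X - 5 = -5 - 3*X)
(19 - 23)**2 - m(31) = (19 - 23)**2 - (-5 - 3*31) = (-4)**2 - (-5 - 93) = 16 - 1*(-98) = 16 + 98 = 114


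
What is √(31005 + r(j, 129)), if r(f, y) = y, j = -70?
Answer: √31134 ≈ 176.45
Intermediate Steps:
√(31005 + r(j, 129)) = √(31005 + 129) = √31134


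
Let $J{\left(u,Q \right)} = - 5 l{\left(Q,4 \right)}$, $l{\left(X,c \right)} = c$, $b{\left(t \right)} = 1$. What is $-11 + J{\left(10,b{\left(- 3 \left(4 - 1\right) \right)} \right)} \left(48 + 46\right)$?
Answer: $-1891$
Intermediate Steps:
$J{\left(u,Q \right)} = -20$ ($J{\left(u,Q \right)} = \left(-5\right) 4 = -20$)
$-11 + J{\left(10,b{\left(- 3 \left(4 - 1\right) \right)} \right)} \left(48 + 46\right) = -11 - 20 \left(48 + 46\right) = -11 - 1880 = -1891$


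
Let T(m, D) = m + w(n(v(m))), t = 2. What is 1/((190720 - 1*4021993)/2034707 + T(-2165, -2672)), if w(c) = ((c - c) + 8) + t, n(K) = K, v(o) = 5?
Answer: -2034707/4388624858 ≈ -0.00046363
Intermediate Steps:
w(c) = 10 (w(c) = ((c - c) + 8) + 2 = (0 + 8) + 2 = 8 + 2 = 10)
T(m, D) = 10 + m (T(m, D) = m + 10 = 10 + m)
1/((190720 - 1*4021993)/2034707 + T(-2165, -2672)) = 1/((190720 - 1*4021993)/2034707 + (10 - 2165)) = 1/((190720 - 4021993)*(1/2034707) - 2155) = 1/(-3831273*1/2034707 - 2155) = 1/(-3831273/2034707 - 2155) = 1/(-4388624858/2034707) = -2034707/4388624858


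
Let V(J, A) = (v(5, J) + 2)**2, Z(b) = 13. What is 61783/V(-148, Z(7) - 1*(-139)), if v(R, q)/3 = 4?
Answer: 61783/196 ≈ 315.22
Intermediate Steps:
v(R, q) = 12 (v(R, q) = 3*4 = 12)
V(J, A) = 196 (V(J, A) = (12 + 2)**2 = 14**2 = 196)
61783/V(-148, Z(7) - 1*(-139)) = 61783/196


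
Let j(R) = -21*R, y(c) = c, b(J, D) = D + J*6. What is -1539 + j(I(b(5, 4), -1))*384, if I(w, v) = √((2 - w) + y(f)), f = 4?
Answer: -1539 - 16128*I*√7 ≈ -1539.0 - 42671.0*I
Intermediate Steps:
b(J, D) = D + 6*J
I(w, v) = √(6 - w) (I(w, v) = √((2 - w) + 4) = √(6 - w))
-1539 + j(I(b(5, 4), -1))*384 = -1539 - 21*√(6 - (4 + 6*5))*384 = -1539 - 21*√(6 - (4 + 30))*384 = -1539 - 21*√(6 - 1*34)*384 = -1539 - 21*√(6 - 34)*384 = -1539 - 42*I*√7*384 = -1539 - 16128*I*√7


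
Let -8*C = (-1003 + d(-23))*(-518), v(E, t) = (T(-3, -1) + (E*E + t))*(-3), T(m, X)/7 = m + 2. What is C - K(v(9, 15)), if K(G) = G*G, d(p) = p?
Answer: -275445/2 ≈ -1.3772e+5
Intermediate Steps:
T(m, X) = 14 + 7*m (T(m, X) = 7*(m + 2) = 7*(2 + m) = 14 + 7*m)
v(E, t) = 21 - 3*t - 3*E² (v(E, t) = ((14 + 7*(-3)) + (E*E + t))*(-3) = ((14 - 21) + (E² + t))*(-3) = (-7 + (t + E²))*(-3) = (-7 + t + E²)*(-3) = 21 - 3*t - 3*E²)
K(G) = G²
C = -132867/2 (C = -(-1003 - 23)*(-518)/8 = -(-513)*(-518)/4 = -⅛*531468 = -132867/2 ≈ -66434.)
C - K(v(9, 15)) = -132867/2 - (21 - 3*15 - 3*9²)² = -132867/2 - (21 - 45 - 3*81)² = -132867/2 - (21 - 45 - 243)² = -132867/2 - 1*(-267)² = -132867/2 - 1*71289 = -132867/2 - 71289 = -275445/2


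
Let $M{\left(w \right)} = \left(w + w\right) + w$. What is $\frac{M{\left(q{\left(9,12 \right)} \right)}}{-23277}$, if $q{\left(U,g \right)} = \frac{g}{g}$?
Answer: $- \frac{1}{7759} \approx -0.00012888$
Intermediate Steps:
$q{\left(U,g \right)} = 1$
$M{\left(w \right)} = 3 w$ ($M{\left(w \right)} = 2 w + w = 3 w$)
$\frac{M{\left(q{\left(9,12 \right)} \right)}}{-23277} = \frac{3 \cdot 1}{-23277} = 3 \left(- \frac{1}{23277}\right) = - \frac{1}{7759}$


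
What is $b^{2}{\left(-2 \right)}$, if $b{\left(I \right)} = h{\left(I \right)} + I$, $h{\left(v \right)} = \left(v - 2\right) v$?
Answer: $36$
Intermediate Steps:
$h{\left(v \right)} = v \left(-2 + v\right)$ ($h{\left(v \right)} = \left(v - 2\right) v = \left(-2 + v\right) v = v \left(-2 + v\right)$)
$b{\left(I \right)} = I + I \left(-2 + I\right)$ ($b{\left(I \right)} = I \left(-2 + I\right) + I = I + I \left(-2 + I\right)$)
$b^{2}{\left(-2 \right)} = \left(- 2 \left(-1 - 2\right)\right)^{2} = \left(\left(-2\right) \left(-3\right)\right)^{2} = 6^{2} = 36$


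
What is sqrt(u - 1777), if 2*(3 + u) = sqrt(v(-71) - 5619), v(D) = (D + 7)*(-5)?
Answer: sqrt(-7120 + 2*I*sqrt(5299))/2 ≈ 0.43132 + 42.192*I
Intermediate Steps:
v(D) = -35 - 5*D (v(D) = (7 + D)*(-5) = -35 - 5*D)
u = -3 + I*sqrt(5299)/2 (u = -3 + sqrt((-35 - 5*(-71)) - 5619)/2 = -3 + sqrt((-35 + 355) - 5619)/2 = -3 + sqrt(320 - 5619)/2 = -3 + sqrt(-5299)/2 = -3 + (I*sqrt(5299))/2 = -3 + I*sqrt(5299)/2 ≈ -3.0 + 36.397*I)
sqrt(u - 1777) = sqrt((-3 + I*sqrt(5299)/2) - 1777) = sqrt(-1780 + I*sqrt(5299)/2)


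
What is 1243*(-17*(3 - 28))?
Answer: 528275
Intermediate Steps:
1243*(-17*(3 - 28)) = 1243*(-17*(-25)) = 1243*425 = 528275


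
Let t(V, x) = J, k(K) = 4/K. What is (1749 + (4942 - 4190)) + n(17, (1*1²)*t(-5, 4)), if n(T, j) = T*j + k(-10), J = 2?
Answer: 12673/5 ≈ 2534.6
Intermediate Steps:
t(V, x) = 2
n(T, j) = -⅖ + T*j (n(T, j) = T*j + 4/(-10) = T*j + 4*(-⅒) = T*j - ⅖ = -⅖ + T*j)
(1749 + (4942 - 4190)) + n(17, (1*1²)*t(-5, 4)) = (1749 + (4942 - 4190)) + (-⅖ + 17*((1*1²)*2)) = (1749 + 752) + (-⅖ + 17*((1*1)*2)) = 2501 + (-⅖ + 17*(1*2)) = 2501 + (-⅖ + 17*2) = 2501 + (-⅖ + 34) = 2501 + 168/5 = 12673/5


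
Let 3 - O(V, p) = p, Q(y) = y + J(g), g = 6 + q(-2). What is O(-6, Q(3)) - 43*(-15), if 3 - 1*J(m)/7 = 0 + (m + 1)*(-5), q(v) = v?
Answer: 449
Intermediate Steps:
g = 4 (g = 6 - 2 = 4)
J(m) = 56 + 35*m (J(m) = 21 - 7*(0 + (m + 1)*(-5)) = 21 - 7*(0 + (1 + m)*(-5)) = 21 - 7*(0 + (-5 - 5*m)) = 21 - 7*(-5 - 5*m) = 21 + (35 + 35*m) = 56 + 35*m)
Q(y) = 196 + y (Q(y) = y + (56 + 35*4) = y + (56 + 140) = y + 196 = 196 + y)
O(V, p) = 3 - p
O(-6, Q(3)) - 43*(-15) = (3 - (196 + 3)) - 43*(-15) = (3 - 1*199) + 645 = (3 - 199) + 645 = -196 + 645 = 449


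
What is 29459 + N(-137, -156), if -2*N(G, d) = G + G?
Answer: 29596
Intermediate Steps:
N(G, d) = -G (N(G, d) = -(G + G)/2 = -G)
29459 + N(-137, -156) = 29459 - 1*(-137) = 29459 + 137 = 29596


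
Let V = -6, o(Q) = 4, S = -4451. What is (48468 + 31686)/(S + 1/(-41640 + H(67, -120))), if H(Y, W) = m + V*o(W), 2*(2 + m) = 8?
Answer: -1113125316/61812521 ≈ -18.008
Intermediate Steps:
m = 2 (m = -2 + (1/2)*8 = -2 + 4 = 2)
H(Y, W) = -22 (H(Y, W) = 2 - 6*4 = 2 - 24 = -22)
(48468 + 31686)/(S + 1/(-41640 + H(67, -120))) = (48468 + 31686)/(-4451 + 1/(-41640 - 22)) = 80154/(-4451 + 1/(-41662)) = 80154/(-4451 - 1/41662) = 80154/(-185437563/41662) = 80154*(-41662/185437563) = -1113125316/61812521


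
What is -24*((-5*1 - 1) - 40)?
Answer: 1104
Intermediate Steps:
-24*((-5*1 - 1) - 40) = -24*((-5 - 1) - 40) = -24*(-6 - 40) = -24*(-46) = 1104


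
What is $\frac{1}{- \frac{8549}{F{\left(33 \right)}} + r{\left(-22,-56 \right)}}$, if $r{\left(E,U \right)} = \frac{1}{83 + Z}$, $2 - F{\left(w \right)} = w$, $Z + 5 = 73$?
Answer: $\frac{4681}{1290930} \approx 0.0036261$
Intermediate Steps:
$Z = 68$ ($Z = -5 + 73 = 68$)
$F{\left(w \right)} = 2 - w$
$r{\left(E,U \right)} = \frac{1}{151}$ ($r{\left(E,U \right)} = \frac{1}{83 + 68} = \frac{1}{151}$)
$\frac{1}{- \frac{8549}{F{\left(33 \right)}} + r{\left(-22,-56 \right)}} = \frac{1}{- \frac{8549}{2 - 33} + \frac{1}{151}} = \frac{1}{- \frac{8549}{-31} + \frac{1}{151}} = \frac{1}{\left(-8549\right) \left(- \frac{1}{31}\right) + \frac{1}{151}} = \frac{1}{\frac{8549}{31} + \frac{1}{151}} = \frac{1}{\frac{1290930}{4681}} = \frac{4681}{1290930}$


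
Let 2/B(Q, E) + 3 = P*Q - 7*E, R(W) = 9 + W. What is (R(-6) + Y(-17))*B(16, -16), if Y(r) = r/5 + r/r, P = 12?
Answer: 6/1505 ≈ 0.0039867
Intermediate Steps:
Y(r) = 1 + r/5 (Y(r) = r*(⅕) + 1 = r/5 + 1 = 1 + r/5)
B(Q, E) = 2/(-3 - 7*E + 12*Q) (B(Q, E) = 2/(-3 + (12*Q - 7*E)) = 2/(-3 + (-7*E + 12*Q)) = 2/(-3 - 7*E + 12*Q))
(R(-6) + Y(-17))*B(16, -16) = ((9 - 6) + (1 + (⅕)*(-17)))*(-2/(3 - 12*16 + 7*(-16))) = (3 + (1 - 17/5))*(-2/(3 - 192 - 112)) = (3 - 12/5)*(-2/(-301)) = 3*(-2*(-1/301))/5 = (⅗)*(2/301) = 6/1505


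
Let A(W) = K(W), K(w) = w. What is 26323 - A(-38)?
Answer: 26361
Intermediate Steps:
A(W) = W
26323 - A(-38) = 26323 - 1*(-38) = 26323 + 38 = 26361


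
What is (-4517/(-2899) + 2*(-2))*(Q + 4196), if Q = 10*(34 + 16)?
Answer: -33242984/2899 ≈ -11467.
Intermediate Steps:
Q = 500 (Q = 10*50 = 500)
(-4517/(-2899) + 2*(-2))*(Q + 4196) = (-4517/(-2899) + 2*(-2))*(500 + 4196) = (-4517*(-1/2899) - 4)*4696 = (4517/2899 - 4)*4696 = -7079/2899*4696 = -33242984/2899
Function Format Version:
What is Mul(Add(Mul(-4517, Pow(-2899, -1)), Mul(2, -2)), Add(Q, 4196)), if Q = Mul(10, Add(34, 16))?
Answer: Rational(-33242984, 2899) ≈ -11467.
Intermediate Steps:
Q = 500 (Q = Mul(10, 50) = 500)
Mul(Add(Mul(-4517, Pow(-2899, -1)), Mul(2, -2)), Add(Q, 4196)) = Mul(Add(Mul(-4517, Pow(-2899, -1)), Mul(2, -2)), Add(500, 4196)) = Mul(Add(Mul(-4517, Rational(-1, 2899)), -4), 4696) = Mul(Add(Rational(4517, 2899), -4), 4696) = Mul(Rational(-7079, 2899), 4696) = Rational(-33242984, 2899)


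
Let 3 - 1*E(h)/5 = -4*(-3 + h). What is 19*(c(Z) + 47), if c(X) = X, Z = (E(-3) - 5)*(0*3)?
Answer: 893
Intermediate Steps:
E(h) = -45 + 20*h (E(h) = 15 - (-20)*(-3 + h) = 15 - 5*(12 - 4*h) = 15 + (-60 + 20*h) = -45 + 20*h)
Z = 0 (Z = ((-45 + 20*(-3)) - 5)*(0*3) = ((-45 - 60) - 5)*0 = (-105 - 5)*0 = -110*0 = 0)
19*(c(Z) + 47) = 19*(0 + 47) = 19*47 = 893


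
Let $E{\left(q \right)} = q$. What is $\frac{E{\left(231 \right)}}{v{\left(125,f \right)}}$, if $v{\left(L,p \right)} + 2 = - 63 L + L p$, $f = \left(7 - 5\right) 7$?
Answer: $- \frac{21}{557} \approx -0.037702$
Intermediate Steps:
$f = 14$ ($f = 2 \cdot 7 = 14$)
$v{\left(L,p \right)} = -2 - 63 L + L p$ ($v{\left(L,p \right)} = -2 + \left(- 63 L + L p\right) = -2 - 63 L + L p$)
$\frac{E{\left(231 \right)}}{v{\left(125,f \right)}} = \frac{231}{-2 - 7875 + 125 \cdot 14} = \frac{231}{-2 - 7875 + 1750} = \frac{231}{-6127} = 231 \left(- \frac{1}{6127}\right) = - \frac{21}{557}$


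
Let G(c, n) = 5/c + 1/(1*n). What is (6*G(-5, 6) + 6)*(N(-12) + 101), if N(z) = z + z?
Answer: 77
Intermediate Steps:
G(c, n) = 1/n + 5/c (G(c, n) = 5/c + 1/n = 1/n + 5/c)
N(z) = 2*z
(6*G(-5, 6) + 6)*(N(-12) + 101) = (6*(1/6 + 5/(-5)) + 6)*(2*(-12) + 101) = (6*(⅙ + 5*(-⅕)) + 6)*(-24 + 101) = (6*(⅙ - 1) + 6)*77 = (6*(-⅚) + 6)*77 = (-5 + 6)*77 = 1*77 = 77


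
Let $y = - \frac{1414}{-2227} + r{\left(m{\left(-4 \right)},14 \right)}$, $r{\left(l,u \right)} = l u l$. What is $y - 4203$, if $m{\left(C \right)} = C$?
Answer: $- \frac{8859819}{2227} \approx -3978.4$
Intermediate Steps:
$r{\left(l,u \right)} = u l^{2}$
$y = \frac{500262}{2227}$ ($y = - \frac{1414}{-2227} + 14 \left(-4\right)^{2} = \left(-1414\right) \left(- \frac{1}{2227}\right) + 14 \cdot 16 = \frac{1414}{2227} + 224 = \frac{500262}{2227} \approx 224.64$)
$y - 4203 = \frac{500262}{2227} - 4203 = - \frac{8859819}{2227}$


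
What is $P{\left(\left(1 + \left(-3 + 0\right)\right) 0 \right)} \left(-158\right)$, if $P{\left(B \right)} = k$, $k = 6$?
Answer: $-948$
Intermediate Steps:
$P{\left(B \right)} = 6$
$P{\left(\left(1 + \left(-3 + 0\right)\right) 0 \right)} \left(-158\right) = 6 \left(-158\right) = -948$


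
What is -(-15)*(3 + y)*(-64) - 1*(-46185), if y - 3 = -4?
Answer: 44265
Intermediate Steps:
y = -1 (y = 3 - 4 = -1)
-(-15)*(3 + y)*(-64) - 1*(-46185) = -(-15)*(3 - 1)*(-64) - 1*(-46185) = -(-15)*2*(-64) + 46185 = -5*(-6)*(-64) + 46185 = 30*(-64) + 46185 = -1920 + 46185 = 44265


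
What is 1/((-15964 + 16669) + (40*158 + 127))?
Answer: 1/7152 ≈ 0.00013982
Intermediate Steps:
1/((-15964 + 16669) + (40*158 + 127)) = 1/(705 + (6320 + 127)) = 1/(705 + 6447) = 1/7152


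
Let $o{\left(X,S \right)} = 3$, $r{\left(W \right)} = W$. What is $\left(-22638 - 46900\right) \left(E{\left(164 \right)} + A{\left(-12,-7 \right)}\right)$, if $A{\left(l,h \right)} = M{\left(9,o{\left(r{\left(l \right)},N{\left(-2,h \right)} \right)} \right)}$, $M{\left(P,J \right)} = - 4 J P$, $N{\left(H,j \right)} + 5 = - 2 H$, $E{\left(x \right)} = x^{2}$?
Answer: $-1862783944$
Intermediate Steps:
$N{\left(H,j \right)} = -5 - 2 H$
$M{\left(P,J \right)} = - 4 J P$
$A{\left(l,h \right)} = -108$ ($A{\left(l,h \right)} = \left(-4\right) 3 \cdot 9 = -108$)
$\left(-22638 - 46900\right) \left(E{\left(164 \right)} + A{\left(-12,-7 \right)}\right) = \left(-22638 - 46900\right) \left(164^{2} - 108\right) = - 69538 \left(26896 - 108\right) = \left(-69538\right) 26788 = -1862783944$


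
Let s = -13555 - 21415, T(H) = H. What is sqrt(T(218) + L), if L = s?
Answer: 8*I*sqrt(543) ≈ 186.42*I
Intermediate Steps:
s = -34970
L = -34970
sqrt(T(218) + L) = sqrt(218 - 34970) = sqrt(-34752) = 8*I*sqrt(543)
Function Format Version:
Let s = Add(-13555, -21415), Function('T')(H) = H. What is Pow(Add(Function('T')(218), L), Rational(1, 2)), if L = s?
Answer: Mul(8, I, Pow(543, Rational(1, 2))) ≈ Mul(186.42, I)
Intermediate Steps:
s = -34970
L = -34970
Pow(Add(Function('T')(218), L), Rational(1, 2)) = Pow(Add(218, -34970), Rational(1, 2)) = Pow(-34752, Rational(1, 2)) = Mul(8, I, Pow(543, Rational(1, 2)))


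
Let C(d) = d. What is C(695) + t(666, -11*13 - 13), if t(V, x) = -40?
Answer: 655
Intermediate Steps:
C(695) + t(666, -11*13 - 13) = 695 - 40 = 655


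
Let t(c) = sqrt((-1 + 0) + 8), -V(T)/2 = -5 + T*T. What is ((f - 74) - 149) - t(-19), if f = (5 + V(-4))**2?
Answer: 66 - sqrt(7) ≈ 63.354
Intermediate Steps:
V(T) = 10 - 2*T**2 (V(T) = -2*(-5 + T*T) = -2*(-5 + T**2) = 10 - 2*T**2)
t(c) = sqrt(7) (t(c) = sqrt(-1 + 8) = sqrt(7))
f = 289 (f = (5 + (10 - 2*(-4)**2))**2 = (5 + (10 - 2*16))**2 = (5 + (10 - 32))**2 = (5 - 22)**2 = (-17)**2 = 289)
((f - 74) - 149) - t(-19) = ((289 - 74) - 149) - sqrt(7) = (215 - 149) - sqrt(7) = 66 - sqrt(7)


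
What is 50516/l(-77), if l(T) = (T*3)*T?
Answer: 50516/17787 ≈ 2.8400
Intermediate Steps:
l(T) = 3*T² (l(T) = (3*T)*T = 3*T²)
50516/l(-77) = 50516/((3*(-77)²)) = 50516/((3*5929)) = 50516/17787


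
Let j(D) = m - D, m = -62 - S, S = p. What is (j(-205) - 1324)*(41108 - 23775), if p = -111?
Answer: -18546310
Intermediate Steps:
S = -111
m = 49 (m = -62 - 1*(-111) = -62 + 111 = 49)
j(D) = 49 - D
(j(-205) - 1324)*(41108 - 23775) = ((49 - 1*(-205)) - 1324)*(41108 - 23775) = ((49 + 205) - 1324)*17333 = (254 - 1324)*17333 = -1070*17333 = -18546310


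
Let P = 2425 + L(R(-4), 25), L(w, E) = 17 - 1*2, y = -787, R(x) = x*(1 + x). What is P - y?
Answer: 3227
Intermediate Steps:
L(w, E) = 15 (L(w, E) = 17 - 2 = 15)
P = 2440 (P = 2425 + 15 = 2440)
P - y = 2440 - 1*(-787) = 2440 + 787 = 3227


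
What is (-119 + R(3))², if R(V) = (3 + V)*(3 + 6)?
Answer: 4225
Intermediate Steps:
R(V) = 27 + 9*V (R(V) = (3 + V)*9 = 27 + 9*V)
(-119 + R(3))² = (-119 + (27 + 9*3))² = (-119 + (27 + 27))² = (-119 + 54)² = (-65)² = 4225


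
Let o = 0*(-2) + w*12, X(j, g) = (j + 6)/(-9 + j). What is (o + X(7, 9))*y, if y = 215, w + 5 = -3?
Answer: -44075/2 ≈ -22038.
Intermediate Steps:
w = -8 (w = -5 - 3 = -8)
X(j, g) = (6 + j)/(-9 + j)
o = -96 (o = 0*(-2) - 8*12 = 0 - 96 = -96)
(o + X(7, 9))*y = (-96 + (6 + 7)/(-9 + 7))*215 = (-96 + 13/(-2))*215 = (-96 - ½*13)*215 = (-96 - 13/2)*215 = -205/2*215 = -44075/2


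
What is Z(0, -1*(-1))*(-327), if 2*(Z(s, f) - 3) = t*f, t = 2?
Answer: -1308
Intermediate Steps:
Z(s, f) = 3 + f (Z(s, f) = 3 + (2*f)/2 = 3 + f)
Z(0, -1*(-1))*(-327) = (3 - 1*(-1))*(-327) = (3 + 1)*(-327) = 4*(-327) = -1308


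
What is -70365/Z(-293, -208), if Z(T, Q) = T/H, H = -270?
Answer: -18998550/293 ≈ -64841.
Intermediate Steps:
Z(T, Q) = -T/270 (Z(T, Q) = T/(-270) = T*(-1/270) = -T/270)
-70365/Z(-293, -208) = -70365/((-1/270*(-293))) = -70365/293/270 = -70365*270/293 = -18998550/293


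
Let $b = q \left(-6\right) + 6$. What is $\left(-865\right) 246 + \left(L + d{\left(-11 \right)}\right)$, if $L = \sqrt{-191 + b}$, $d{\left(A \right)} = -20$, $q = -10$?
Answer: $-212810 + 5 i \sqrt{5} \approx -2.1281 \cdot 10^{5} + 11.18 i$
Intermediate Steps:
$b = 66$ ($b = \left(-10\right) \left(-6\right) + 6 = 60 + 6 = 66$)
$L = 5 i \sqrt{5}$ ($L = \sqrt{-191 + 66} = \sqrt{-125} = 5 i \sqrt{5} \approx 11.18 i$)
$\left(-865\right) 246 + \left(L + d{\left(-11 \right)}\right) = \left(-865\right) 246 - \left(20 - 5 i \sqrt{5}\right) = -212790 - \left(20 - 5 i \sqrt{5}\right) = -212810 + 5 i \sqrt{5}$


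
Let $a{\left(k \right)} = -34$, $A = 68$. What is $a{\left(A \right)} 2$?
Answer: $-68$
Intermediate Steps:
$a{\left(A \right)} 2 = \left(-34\right) 2 = -68$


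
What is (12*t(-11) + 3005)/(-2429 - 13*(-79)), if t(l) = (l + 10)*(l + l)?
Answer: -3269/1402 ≈ -2.3317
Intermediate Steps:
t(l) = 2*l*(10 + l) (t(l) = (10 + l)*(2*l) = 2*l*(10 + l))
(12*t(-11) + 3005)/(-2429 - 13*(-79)) = (12*(2*(-11)*(10 - 11)) + 3005)/(-2429 - 13*(-79)) = (12*(2*(-11)*(-1)) + 3005)/(-2429 + 1027) = (12*22 + 3005)/(-1402) = (264 + 3005)*(-1/1402) = 3269*(-1/1402) = -3269/1402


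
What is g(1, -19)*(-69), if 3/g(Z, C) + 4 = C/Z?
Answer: 9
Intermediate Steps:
g(Z, C) = 3/(-4 + C/Z)
g(1, -19)*(-69) = (3*1/(-19 - 4*1))*(-69) = (3*1/(-19 - 4))*(-69) = (3*1/(-23))*(-69) = (3*1*(-1/23))*(-69) = -3/23*(-69) = 9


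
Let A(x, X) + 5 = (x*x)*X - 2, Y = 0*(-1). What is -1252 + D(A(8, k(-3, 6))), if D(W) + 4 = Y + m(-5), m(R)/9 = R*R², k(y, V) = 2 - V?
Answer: -2381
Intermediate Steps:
m(R) = 9*R³ (m(R) = 9*(R*R²) = 9*R³)
Y = 0
A(x, X) = -7 + X*x² (A(x, X) = -5 + ((x*x)*X - 2) = -5 + (x²*X - 2) = -5 + (X*x² - 2) = -5 + (-2 + X*x²) = -7 + X*x²)
D(W) = -1129 (D(W) = -4 + (0 + 9*(-5)³) = -4 + (0 + 9*(-125)) = -4 + (0 - 1125) = -4 - 1125 = -1129)
-1252 + D(A(8, k(-3, 6))) = -1252 - 1129 = -2381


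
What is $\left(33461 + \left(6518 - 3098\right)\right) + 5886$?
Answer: $42767$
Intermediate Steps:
$\left(33461 + \left(6518 - 3098\right)\right) + 5886 = \left(33461 + 3420\right) + 5886 = 36881 + 5886 = 42767$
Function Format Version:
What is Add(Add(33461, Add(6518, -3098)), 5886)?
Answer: 42767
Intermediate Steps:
Add(Add(33461, Add(6518, -3098)), 5886) = Add(Add(33461, 3420), 5886) = Add(36881, 5886) = 42767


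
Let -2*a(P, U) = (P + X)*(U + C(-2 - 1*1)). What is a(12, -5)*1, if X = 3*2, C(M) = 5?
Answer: 0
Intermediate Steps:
X = 6
a(P, U) = -(5 + U)*(6 + P)/2 (a(P, U) = -(P + 6)*(U + 5)/2 = -(6 + P)*(5 + U)/2 = -(5 + U)*(6 + P)/2)
a(12, -5)*1 = (-15 - 3*(-5) - 5/2*12 - 1/2*12*(-5))*1 = (-15 + 15 - 30 + 30)*1 = 0*1 = 0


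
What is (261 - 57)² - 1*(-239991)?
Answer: 281607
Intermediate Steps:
(261 - 57)² - 1*(-239991) = 204² + 239991 = 41616 + 239991 = 281607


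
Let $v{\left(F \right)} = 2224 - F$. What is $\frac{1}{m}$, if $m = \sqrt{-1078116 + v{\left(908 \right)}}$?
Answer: $- \frac{i \sqrt{673}}{26920} \approx - 0.00096368 i$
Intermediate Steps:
$m = 40 i \sqrt{673}$ ($m = \sqrt{-1078116 + \left(2224 - 908\right)} = \sqrt{-1078116 + 1316} = \sqrt{-1076800} = 40 i \sqrt{673} \approx 1037.7 i$)
$\frac{1}{m} = \frac{1}{40 i \sqrt{673}} = - \frac{i \sqrt{673}}{26920}$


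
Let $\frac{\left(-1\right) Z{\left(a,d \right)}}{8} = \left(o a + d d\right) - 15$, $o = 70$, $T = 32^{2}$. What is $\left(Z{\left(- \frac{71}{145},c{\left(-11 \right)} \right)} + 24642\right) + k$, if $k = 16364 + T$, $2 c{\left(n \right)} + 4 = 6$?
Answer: $\frac{1230070}{29} \approx 42416.0$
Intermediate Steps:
$T = 1024$
$c{\left(n \right)} = 1$ ($c{\left(n \right)} = -2 + \frac{1}{2} \cdot 6 = -2 + 3 = 1$)
$k = 17388$ ($k = 16364 + 1024 = 17388$)
$Z{\left(a,d \right)} = 120 - 560 a - 8 d^{2}$ ($Z{\left(a,d \right)} = - 8 \left(\left(70 a + d d\right) - 15\right) = - 8 \left(\left(70 a + d^{2}\right) - 15\right) = - 8 \left(\left(d^{2} + 70 a\right) - 15\right) = - 8 \left(-15 + d^{2} + 70 a\right) = 120 - 560 a - 8 d^{2}$)
$\left(Z{\left(- \frac{71}{145},c{\left(-11 \right)} \right)} + 24642\right) + k = \left(\left(120 - 560 \left(- \frac{71}{145}\right) - 8 \cdot 1^{2}\right) + 24642\right) + 17388 = \left(\left(120 - 560 \left(\left(-71\right) \frac{1}{145}\right) - 8\right) + 24642\right) + 17388 = \left(\left(120 - - \frac{7952}{29} - 8\right) + 24642\right) + 17388 = \left(\left(120 + \frac{7952}{29} - 8\right) + 24642\right) + 17388 = \left(\frac{11200}{29} + 24642\right) + 17388 = \frac{725818}{29} + 17388 = \frac{1230070}{29}$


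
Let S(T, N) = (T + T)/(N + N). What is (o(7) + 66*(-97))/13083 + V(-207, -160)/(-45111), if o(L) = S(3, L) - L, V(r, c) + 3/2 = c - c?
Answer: -1349028059/2754206994 ≈ -0.48981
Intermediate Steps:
S(T, N) = T/N (S(T, N) = (2*T)/((2*N)) = (2*T)*(1/(2*N)) = T/N)
V(r, c) = -3/2 (V(r, c) = -3/2 + (c - c) = -3/2 + 0 = -3/2)
o(L) = -L + 3/L (o(L) = 3/L - L = -L + 3/L)
(o(7) + 66*(-97))/13083 + V(-207, -160)/(-45111) = ((-1*7 + 3/7) + 66*(-97))/13083 - 3/2/(-45111) = ((-7 + 3*(⅐)) - 6402)*(1/13083) - 3/2*(-1/45111) = ((-7 + 3/7) - 6402)*(1/13083) + 1/30074 = (-46/7 - 6402)*(1/13083) + 1/30074 = -44860/7*1/13083 + 1/30074 = -44860/91581 + 1/30074 = -1349028059/2754206994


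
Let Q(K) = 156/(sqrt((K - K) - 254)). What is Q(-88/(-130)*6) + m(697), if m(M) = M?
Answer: 697 - 78*I*sqrt(254)/127 ≈ 697.0 - 9.7883*I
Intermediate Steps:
Q(K) = -78*I*sqrt(254)/127 (Q(K) = 156/(sqrt(0 - 254)) = 156/(sqrt(-254)) = 156/((I*sqrt(254))) = 156*(-I*sqrt(254)/254) = -78*I*sqrt(254)/127)
Q(-88/(-130)*6) + m(697) = -78*I*sqrt(254)/127 + 697 = 697 - 78*I*sqrt(254)/127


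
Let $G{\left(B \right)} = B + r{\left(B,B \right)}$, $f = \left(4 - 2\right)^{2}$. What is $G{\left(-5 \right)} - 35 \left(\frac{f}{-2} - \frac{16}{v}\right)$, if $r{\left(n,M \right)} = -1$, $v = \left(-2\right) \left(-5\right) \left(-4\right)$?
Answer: $50$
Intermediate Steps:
$v = -40$ ($v = 10 \left(-4\right) = -40$)
$f = 4$ ($f = 2^{2} = 4$)
$G{\left(B \right)} = -1 + B$ ($G{\left(B \right)} = B - 1 = -1 + B$)
$G{\left(-5 \right)} - 35 \left(\frac{f}{-2} - \frac{16}{v}\right) = \left(-1 - 5\right) - 35 \left(\frac{4}{-2} - \frac{16}{-40}\right) = -6 - 35 \left(4 \left(- \frac{1}{2}\right) - - \frac{2}{5}\right) = -6 - 35 \left(-2 + \frac{2}{5}\right) = -6 - -56 = -6 + 56 = 50$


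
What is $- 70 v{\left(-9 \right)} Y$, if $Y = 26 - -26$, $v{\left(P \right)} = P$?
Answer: $32760$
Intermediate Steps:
$Y = 52$ ($Y = 26 + 26 = 52$)
$- 70 v{\left(-9 \right)} Y = \left(-70\right) \left(-9\right) 52 = 630 \cdot 52 = 32760$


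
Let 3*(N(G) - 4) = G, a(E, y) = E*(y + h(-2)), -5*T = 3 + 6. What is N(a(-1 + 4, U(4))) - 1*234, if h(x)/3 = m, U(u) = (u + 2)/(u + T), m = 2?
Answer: -2434/11 ≈ -221.27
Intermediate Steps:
T = -9/5 (T = -(3 + 6)/5 = -⅕*9 = -9/5 ≈ -1.8000)
U(u) = (2 + u)/(-9/5 + u) (U(u) = (u + 2)/(u - 9/5) = (2 + u)/(-9/5 + u))
h(x) = 6 (h(x) = 3*2 = 6)
a(E, y) = E*(6 + y) (a(E, y) = E*(y + 6) = E*(6 + y))
N(G) = 4 + G/3
N(a(-1 + 4, U(4))) - 1*234 = (4 + ((-1 + 4)*(6 + 5*(2 + 4)/(-9 + 5*4)))/3) - 1*234 = (4 + (3*(6 + 5*6/(-9 + 20)))/3) - 234 = (4 + (3*(6 + 5*6/11))/3) - 234 = (4 + (3*(6 + 5*(1/11)*6))/3) - 234 = (4 + (3*(6 + 30/11))/3) - 234 = (4 + (3*(96/11))/3) - 234 = (4 + (⅓)*(288/11)) - 234 = (4 + 96/11) - 234 = 140/11 - 234 = -2434/11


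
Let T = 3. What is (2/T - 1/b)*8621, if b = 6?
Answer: 8621/2 ≈ 4310.5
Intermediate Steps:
(2/T - 1/b)*8621 = (2/3 - 1/6)*8621 = (2*(⅓) - 1*⅙)*8621 = (⅔ - ⅙)*8621 = (½)*8621 = 8621/2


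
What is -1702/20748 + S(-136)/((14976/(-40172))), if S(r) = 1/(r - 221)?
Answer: -1892431/25395552 ≈ -0.074518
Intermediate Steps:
S(r) = 1/(-221 + r)
-1702/20748 + S(-136)/((14976/(-40172))) = -1702/20748 + 1/((-221 - 136)*((14976/(-40172)))) = -1702*1/20748 + 1/((-357)*((14976*(-1/40172)))) = -851/10374 - 1/(357*(-3744/10043)) = -851/10374 - 1/357*(-10043/3744) = -851/10374 + 10043/1336608 = -1892431/25395552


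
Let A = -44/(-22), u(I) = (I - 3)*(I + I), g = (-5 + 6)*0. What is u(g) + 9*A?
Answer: 18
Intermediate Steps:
g = 0 (g = 1*0 = 0)
u(I) = 2*I*(-3 + I) (u(I) = (-3 + I)*(2*I) = 2*I*(-3 + I))
A = 2 (A = -44*(-1/22) = 2)
u(g) + 9*A = 2*0*(-3 + 0) + 9*2 = 2*0*(-3) + 18 = 0 + 18 = 18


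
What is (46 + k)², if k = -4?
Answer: 1764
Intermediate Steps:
(46 + k)² = (46 - 4)² = 42² = 1764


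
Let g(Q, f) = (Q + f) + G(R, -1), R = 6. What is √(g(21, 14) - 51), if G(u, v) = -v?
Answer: I*√15 ≈ 3.873*I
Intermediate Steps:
g(Q, f) = 1 + Q + f (g(Q, f) = (Q + f) - 1*(-1) = (Q + f) + 1 = 1 + Q + f)
√(g(21, 14) - 51) = √((1 + 21 + 14) - 51) = √(36 - 51) = √(-15) = I*√15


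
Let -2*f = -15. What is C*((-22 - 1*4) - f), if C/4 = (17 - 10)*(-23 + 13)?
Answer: 9380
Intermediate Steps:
f = 15/2 (f = -1/2*(-15) = 15/2 ≈ 7.5000)
C = -280 (C = 4*((17 - 10)*(-23 + 13)) = 4*(7*(-10)) = 4*(-70) = -280)
C*((-22 - 1*4) - f) = -280*((-22 - 1*4) - 1*15/2) = -280*((-22 - 4) - 15/2) = -280*(-26 - 15/2) = -280*(-67/2) = 9380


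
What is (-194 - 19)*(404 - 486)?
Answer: 17466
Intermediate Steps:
(-194 - 19)*(404 - 486) = -213*(-82) = 17466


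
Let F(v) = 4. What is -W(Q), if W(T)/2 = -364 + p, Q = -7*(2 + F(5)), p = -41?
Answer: 810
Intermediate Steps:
Q = -42 (Q = -7*(2 + 4) = -7*6 = -42)
W(T) = -810 (W(T) = 2*(-364 - 41) = 2*(-405) = -810)
-W(Q) = -1*(-810) = 810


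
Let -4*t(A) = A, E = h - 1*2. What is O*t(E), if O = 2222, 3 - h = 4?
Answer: 3333/2 ≈ 1666.5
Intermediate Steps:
h = -1 (h = 3 - 1*4 = 3 - 4 = -1)
E = -3 (E = -1 - 1*2 = -1 - 2 = -3)
t(A) = -A/4
O*t(E) = 2222*(-¼*(-3)) = 2222*(¾) = 3333/2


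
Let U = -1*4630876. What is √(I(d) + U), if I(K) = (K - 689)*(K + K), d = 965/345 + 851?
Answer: 2*I*√5176955983/69 ≈ 2085.5*I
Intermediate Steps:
d = 58912/69 (d = 965*(1/345) + 851 = 193/69 + 851 = 58912/69 ≈ 853.80)
U = -4630876
I(K) = 2*K*(-689 + K) (I(K) = (-689 + K)*(2*K) = 2*K*(-689 + K))
√(I(d) + U) = √(2*(58912/69)*(-689 + 58912/69) - 4630876) = √(2*(58912/69)*(11371/69) - 4630876) = √(1339776704/4761 - 4630876) = √(-20707823932/4761) = 2*I*√5176955983/69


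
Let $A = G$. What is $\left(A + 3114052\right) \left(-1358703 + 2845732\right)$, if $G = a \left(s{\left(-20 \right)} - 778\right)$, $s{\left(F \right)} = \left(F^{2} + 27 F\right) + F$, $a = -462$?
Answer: $5275098570832$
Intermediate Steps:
$s{\left(F \right)} = F^{2} + 28 F$
$G = 433356$ ($G = - 462 \left(- 20 \left(28 - 20\right) - 778\right) = - 462 \left(\left(-20\right) 8 - 778\right) = - 462 \left(-160 - 778\right) = \left(-462\right) \left(-938\right) = 433356$)
$A = 433356$
$\left(A + 3114052\right) \left(-1358703 + 2845732\right) = \left(433356 + 3114052\right) \left(-1358703 + 2845732\right) = 3547408 \cdot 1487029 = 5275098570832$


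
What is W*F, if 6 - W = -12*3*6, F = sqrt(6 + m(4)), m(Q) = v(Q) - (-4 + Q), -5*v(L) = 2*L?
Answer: 222*sqrt(110)/5 ≈ 465.67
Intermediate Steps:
v(L) = -2*L/5
m(Q) = 4 - 7*Q/5 (m(Q) = -2*Q/5 - (-4 + Q) = -2*Q/5 + (4 - Q) = 4 - 7*Q/5)
F = sqrt(110)/5 (F = sqrt(6 + (4 - 7/5*4)) = sqrt(6 + (4 - 28/5)) = sqrt(6 - 8/5) = sqrt(22/5) = sqrt(110)/5 ≈ 2.0976)
W = 222 (W = 6 - (-12*3)*6 = 6 - (-36)*6 = 6 - 1*(-216) = 6 + 216 = 222)
W*F = 222*(sqrt(110)/5) = 222*sqrt(110)/5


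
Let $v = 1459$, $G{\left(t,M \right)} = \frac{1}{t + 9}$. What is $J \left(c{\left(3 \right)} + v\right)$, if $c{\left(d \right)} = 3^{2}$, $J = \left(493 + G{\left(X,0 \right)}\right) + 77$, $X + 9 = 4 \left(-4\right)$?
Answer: $\frac{3346673}{4} \approx 8.3667 \cdot 10^{5}$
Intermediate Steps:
$X = -25$ ($X = -9 + 4 \left(-4\right) = -9 - 16 = -25$)
$G{\left(t,M \right)} = \frac{1}{9 + t}$
$J = \frac{9119}{16}$ ($J = \left(493 + \frac{1}{9 - 25}\right) + 77 = \left(493 + \frac{1}{-16}\right) + 77 = \left(493 - \frac{1}{16}\right) + 77 = \frac{7887}{16} + 77 = \frac{9119}{16} \approx 569.94$)
$c{\left(d \right)} = 9$
$J \left(c{\left(3 \right)} + v\right) = \frac{9119 \left(9 + 1459\right)}{16} = \frac{9119}{16} \cdot 1468 = \frac{3346673}{4}$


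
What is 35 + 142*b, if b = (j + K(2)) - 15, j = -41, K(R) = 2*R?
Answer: -7349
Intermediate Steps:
b = -52 (b = (-41 + 2*2) - 15 = (-41 + 4) - 15 = -37 - 15 = -52)
35 + 142*b = 35 + 142*(-52) = 35 - 7384 = -7349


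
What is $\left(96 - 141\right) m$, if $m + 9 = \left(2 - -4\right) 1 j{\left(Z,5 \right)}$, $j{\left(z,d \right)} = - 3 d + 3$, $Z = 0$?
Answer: $3645$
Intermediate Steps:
$j{\left(z,d \right)} = 3 - 3 d$
$m = -81$ ($m = -9 + \left(2 - -4\right) 1 \left(3 - 15\right) = -9 + \left(2 + 4\right) 1 \left(3 - 15\right) = -9 + 6 \cdot 1 \left(-12\right) = -9 + 6 \left(-12\right) = -9 - 72 = -81$)
$\left(96 - 141\right) m = \left(96 - 141\right) \left(-81\right) = \left(-45\right) \left(-81\right) = 3645$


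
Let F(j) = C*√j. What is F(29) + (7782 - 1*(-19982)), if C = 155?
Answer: 27764 + 155*√29 ≈ 28599.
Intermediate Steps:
F(j) = 155*√j
F(29) + (7782 - 1*(-19982)) = 155*√29 + (7782 - 1*(-19982)) = 155*√29 + (7782 + 19982) = 155*√29 + 27764 = 27764 + 155*√29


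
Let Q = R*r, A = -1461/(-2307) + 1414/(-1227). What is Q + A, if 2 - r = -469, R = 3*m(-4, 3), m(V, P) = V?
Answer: -5333507893/943563 ≈ -5652.5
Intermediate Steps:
R = -12 (R = 3*(-4) = -12)
A = -489817/943563 (A = -1461*(-1/2307) + 1414*(-1/1227) = 487/769 - 1414/1227 = -489817/943563 ≈ -0.51911)
r = 471 (r = 2 - 1*(-469) = 2 + 469 = 471)
Q = -5652 (Q = -12*471 = -5652)
Q + A = -5652 - 489817/943563 = -5333507893/943563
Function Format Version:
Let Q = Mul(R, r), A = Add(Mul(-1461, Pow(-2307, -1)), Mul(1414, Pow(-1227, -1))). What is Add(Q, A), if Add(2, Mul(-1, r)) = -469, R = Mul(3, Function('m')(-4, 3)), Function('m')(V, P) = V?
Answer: Rational(-5333507893, 943563) ≈ -5652.5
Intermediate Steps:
R = -12 (R = Mul(3, -4) = -12)
A = Rational(-489817, 943563) (A = Add(Mul(-1461, Rational(-1, 2307)), Mul(1414, Rational(-1, 1227))) = Add(Rational(487, 769), Rational(-1414, 1227)) = Rational(-489817, 943563) ≈ -0.51911)
r = 471 (r = Add(2, Mul(-1, -469)) = Add(2, 469) = 471)
Q = -5652 (Q = Mul(-12, 471) = -5652)
Add(Q, A) = Add(-5652, Rational(-489817, 943563)) = Rational(-5333507893, 943563)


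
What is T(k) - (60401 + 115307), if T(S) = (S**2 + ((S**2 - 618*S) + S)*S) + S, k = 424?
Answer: -34692276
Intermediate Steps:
T(S) = S + S**2 + S*(S**2 - 617*S) (T(S) = (S**2 + (S**2 - 617*S)*S) + S = (S**2 + S*(S**2 - 617*S)) + S = S + S**2 + S*(S**2 - 617*S))
T(k) - (60401 + 115307) = 424*(1 + 424**2 - 616*424) - (60401 + 115307) = 424*(1 + 179776 - 261184) - 1*175708 = 424*(-81407) - 175708 = -34516568 - 175708 = -34692276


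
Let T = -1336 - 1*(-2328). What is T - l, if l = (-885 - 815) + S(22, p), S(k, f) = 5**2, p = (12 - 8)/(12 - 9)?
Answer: 2667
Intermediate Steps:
p = 4/3 ≈ 1.3333
S(k, f) = 25
T = 992 (T = -1336 + 2328 = 992)
l = -1675 (l = (-885 - 815) + 25 = -1700 + 25 = -1675)
T - l = 992 - 1*(-1675) = 992 + 1675 = 2667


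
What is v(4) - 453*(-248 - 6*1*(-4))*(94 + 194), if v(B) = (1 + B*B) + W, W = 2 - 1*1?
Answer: 29223954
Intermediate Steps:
W = 1 (W = 2 - 1 = 1)
v(B) = 2 + B² (v(B) = (1 + B*B) + 1 = (1 + B²) + 1 = 2 + B²)
v(4) - 453*(-248 - 6*1*(-4))*(94 + 194) = (2 + 4²) - 453*(-248 - 6*1*(-4))*(94 + 194) = (2 + 16) - 453*(-248 - 6*(-4))*288 = 18 - 453*(-248 + 24)*288 = 18 - (-101472)*288 = 18 - 453*(-64512) = 18 + 29223936 = 29223954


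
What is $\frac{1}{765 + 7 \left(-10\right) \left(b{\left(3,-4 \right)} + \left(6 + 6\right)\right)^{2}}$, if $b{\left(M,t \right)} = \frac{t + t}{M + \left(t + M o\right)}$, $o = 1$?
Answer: $- \frac{1}{3715} \approx -0.00026918$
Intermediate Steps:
$b{\left(M,t \right)} = \frac{2 t}{t + 2 M}$ ($b{\left(M,t \right)} = \frac{t + t}{M + \left(t + M 1\right)} = \frac{2 t}{M + \left(t + M\right)} = \frac{2 t}{M + \left(M + t\right)} = \frac{2 t}{t + 2 M}$)
$\frac{1}{765 + 7 \left(-10\right) \left(b{\left(3,-4 \right)} + \left(6 + 6\right)\right)^{2}} = \frac{1}{765 + 7 \left(-10\right) \left(2 \left(-4\right) \frac{1}{-4 + 2 \cdot 3} + \left(6 + 6\right)\right)^{2}} = \frac{1}{765 - 70 \left(2 \left(-4\right) \frac{1}{-4 + 6} + 12\right)^{2}} = \frac{1}{765 - 70 \left(2 \left(-4\right) \frac{1}{2} + 12\right)^{2}} = \frac{1}{765 - 70 \left(-4 + 12\right)^{2}} = \frac{1}{765 - 70 \cdot 8^{2}} = \frac{1}{765 - 4480} = \frac{1}{-3715} = - \frac{1}{3715}$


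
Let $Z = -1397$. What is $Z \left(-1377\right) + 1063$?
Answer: $1924732$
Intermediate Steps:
$Z \left(-1377\right) + 1063 = \left(-1397\right) \left(-1377\right) + 1063 = 1923669 + 1063 = 1924732$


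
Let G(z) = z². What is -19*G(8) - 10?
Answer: -1226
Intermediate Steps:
-19*G(8) - 10 = -19*8² - 10 = -19*64 - 10 = -1216 - 10 = -1226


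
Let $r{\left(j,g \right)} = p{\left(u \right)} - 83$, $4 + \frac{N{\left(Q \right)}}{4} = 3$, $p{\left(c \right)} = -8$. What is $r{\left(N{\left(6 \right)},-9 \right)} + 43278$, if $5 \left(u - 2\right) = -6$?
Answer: $43187$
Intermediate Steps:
$u = \frac{4}{5}$ ($u = 2 + \frac{1}{5} \left(-6\right) = 2 - \frac{6}{5} = \frac{4}{5} \approx 0.8$)
$N{\left(Q \right)} = -4$ ($N{\left(Q \right)} = -16 + 4 \cdot 3 = -16 + 12 = -4$)
$r{\left(j,g \right)} = -91$ ($r{\left(j,g \right)} = -8 - 83 = -91$)
$r{\left(N{\left(6 \right)},-9 \right)} + 43278 = -91 + 43278 = 43187$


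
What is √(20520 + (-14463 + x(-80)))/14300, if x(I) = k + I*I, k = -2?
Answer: √12455/14300 ≈ 0.0078043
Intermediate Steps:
x(I) = -2 + I² (x(I) = -2 + I*I = -2 + I²)
√(20520 + (-14463 + x(-80)))/14300 = √(20520 + (-14463 + (-2 + (-80)²)))/14300 = √(20520 + (-14463 + (-2 + 6400)))*(1/14300) = √(20520 + (-14463 + 6398))*(1/14300) = √(20520 - 8065)*(1/14300) = √12455*(1/14300) = √12455/14300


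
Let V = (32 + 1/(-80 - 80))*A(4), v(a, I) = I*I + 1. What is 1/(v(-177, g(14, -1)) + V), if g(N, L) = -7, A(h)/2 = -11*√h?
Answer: -40/54309 ≈ -0.00073653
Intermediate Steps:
A(h) = -22*√h (A(h) = 2*(-11*√h) = -22*√h)
v(a, I) = 1 + I² (v(a, I) = I² + 1 = 1 + I²)
V = -56309/40 (V = (32 + 1/(-80 - 80))*(-22*√4) = (32 + 1/(-160))*(-22*2) = (32 - 1/160)*(-44) = (5119/160)*(-44) = -56309/40 ≈ -1407.7)
1/(v(-177, g(14, -1)) + V) = 1/((1 + (-7)²) - 56309/40) = 1/((1 + 49) - 56309/40) = 1/(50 - 56309/40) = 1/(-54309/40) = -40/54309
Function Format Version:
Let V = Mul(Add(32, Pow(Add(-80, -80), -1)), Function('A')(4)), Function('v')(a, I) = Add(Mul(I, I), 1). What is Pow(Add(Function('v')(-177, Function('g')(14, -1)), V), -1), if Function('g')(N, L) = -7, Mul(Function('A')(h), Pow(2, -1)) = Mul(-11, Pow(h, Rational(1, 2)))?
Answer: Rational(-40, 54309) ≈ -0.00073653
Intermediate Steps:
Function('A')(h) = Mul(-22, Pow(h, Rational(1, 2))) (Function('A')(h) = Mul(2, Mul(-11, Pow(h, Rational(1, 2)))) = Mul(-22, Pow(h, Rational(1, 2))))
Function('v')(a, I) = Add(1, Pow(I, 2)) (Function('v')(a, I) = Add(Pow(I, 2), 1) = Add(1, Pow(I, 2)))
V = Rational(-56309, 40) (V = Mul(Add(32, Pow(Add(-80, -80), -1)), Mul(-22, Pow(4, Rational(1, 2)))) = Mul(Add(32, Pow(-160, -1)), Mul(-22, 2)) = Mul(Add(32, Rational(-1, 160)), -44) = Mul(Rational(5119, 160), -44) = Rational(-56309, 40) ≈ -1407.7)
Pow(Add(Function('v')(-177, Function('g')(14, -1)), V), -1) = Pow(Add(Add(1, Pow(-7, 2)), Rational(-56309, 40)), -1) = Pow(Add(Add(1, 49), Rational(-56309, 40)), -1) = Pow(Add(50, Rational(-56309, 40)), -1) = Pow(Rational(-54309, 40), -1) = Rational(-40, 54309)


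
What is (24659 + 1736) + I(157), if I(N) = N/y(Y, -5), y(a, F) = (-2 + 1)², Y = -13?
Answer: 26552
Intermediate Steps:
y(a, F) = 1 (y(a, F) = (-1)² = 1)
I(N) = N (I(N) = N/1 = N*1 = N)
(24659 + 1736) + I(157) = (24659 + 1736) + 157 = 26395 + 157 = 26552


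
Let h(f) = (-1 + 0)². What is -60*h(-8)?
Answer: -60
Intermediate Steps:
h(f) = 1 (h(f) = (-1)² = 1)
-60*h(-8) = -60*1 = -60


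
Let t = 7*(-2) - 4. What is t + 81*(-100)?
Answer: -8118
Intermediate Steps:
t = -18 (t = -14 - 4 = -18)
t + 81*(-100) = -18 + 81*(-100) = -18 - 8100 = -8118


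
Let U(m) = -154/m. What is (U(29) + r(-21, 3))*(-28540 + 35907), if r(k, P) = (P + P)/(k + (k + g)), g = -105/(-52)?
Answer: -808439846/20097 ≈ -40227.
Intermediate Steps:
g = 105/52 (g = -105*(-1/52) = 105/52 ≈ 2.0192)
r(k, P) = 2*P/(105/52 + 2*k) (r(k, P) = (P + P)/(k + (k + 105/52)) = (2*P)/(k + (105/52 + k)) = (2*P)/(105/52 + 2*k) = 2*P/(105/52 + 2*k))
(U(29) + r(-21, 3))*(-28540 + 35907) = (-154/29 + 104*3/(105 + 104*(-21)))*(-28540 + 35907) = (-154*1/29 + 104*3/(105 - 2184))*7367 = (-154/29 + 104*3/(-2079))*7367 = (-154/29 + 104*3*(-1/2079))*7367 = (-154/29 - 104/693)*7367 = -109738/20097*7367 = -808439846/20097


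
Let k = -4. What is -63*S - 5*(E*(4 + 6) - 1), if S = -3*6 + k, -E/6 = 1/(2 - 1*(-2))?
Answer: 1466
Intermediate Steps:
E = -3/2 (E = -6/(2 - 1*(-2)) = -6/(2 + 2) = -6/4 = -6*1/4 = -3/2 ≈ -1.5000)
S = -22 (S = -3*6 - 4 = -18 - 4 = -22)
-63*S - 5*(E*(4 + 6) - 1) = -63*(-22) - 5*(-3*(4 + 6)/2 - 1) = 1386 - 5*(-3/2*10 - 1) = 1386 - 5*(-15 - 1) = 1386 - 5*(-16) = 1386 + 80 = 1466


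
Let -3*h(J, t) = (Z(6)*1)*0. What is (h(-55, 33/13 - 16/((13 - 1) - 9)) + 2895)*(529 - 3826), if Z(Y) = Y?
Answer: -9544815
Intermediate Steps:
h(J, t) = 0 (h(J, t) = -6*1*0/3 = -2*0 = -⅓*0 = 0)
(h(-55, 33/13 - 16/((13 - 1) - 9)) + 2895)*(529 - 3826) = (0 + 2895)*(529 - 3826) = 2895*(-3297) = -9544815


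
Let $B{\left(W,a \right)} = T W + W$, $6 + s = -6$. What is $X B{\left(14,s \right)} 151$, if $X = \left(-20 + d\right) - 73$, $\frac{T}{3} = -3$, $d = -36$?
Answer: $2181648$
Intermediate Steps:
$s = -12$ ($s = -6 - 6 = -12$)
$T = -9$ ($T = 3 \left(-3\right) = -9$)
$B{\left(W,a \right)} = - 8 W$ ($B{\left(W,a \right)} = - 9 W + W = - 8 W$)
$X = -129$ ($X = \left(-20 - 36\right) - 73 = -56 - 73 = -129$)
$X B{\left(14,s \right)} 151 = - 129 \left(\left(-8\right) 14\right) 151 = \left(-129\right) \left(-112\right) 151 = 14448 \cdot 151 = 2181648$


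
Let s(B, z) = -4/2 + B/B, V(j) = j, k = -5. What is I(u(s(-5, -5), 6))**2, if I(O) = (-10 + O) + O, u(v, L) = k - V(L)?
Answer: 1024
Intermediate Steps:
s(B, z) = -1 (s(B, z) = -4*1/2 + 1 = -2 + 1 = -1)
u(v, L) = -5 - L
I(O) = -10 + 2*O
I(u(s(-5, -5), 6))**2 = (-10 + 2*(-5 - 1*6))**2 = (-10 + 2*(-5 - 6))**2 = (-10 + 2*(-11))**2 = (-10 - 22)**2 = (-32)**2 = 1024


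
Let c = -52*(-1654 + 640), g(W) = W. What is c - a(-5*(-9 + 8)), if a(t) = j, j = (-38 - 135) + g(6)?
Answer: 52895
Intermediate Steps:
c = 52728 (c = -52*(-1014) = 52728)
j = -167 (j = (-38 - 135) + 6 = -173 + 6 = -167)
a(t) = -167
c - a(-5*(-9 + 8)) = 52728 - 1*(-167) = 52728 + 167 = 52895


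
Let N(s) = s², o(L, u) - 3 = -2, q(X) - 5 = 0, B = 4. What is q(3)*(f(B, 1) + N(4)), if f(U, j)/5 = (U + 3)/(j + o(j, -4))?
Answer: 335/2 ≈ 167.50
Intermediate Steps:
q(X) = 5 (q(X) = 5 + 0 = 5)
o(L, u) = 1 (o(L, u) = 3 - 2 = 1)
f(U, j) = 5*(3 + U)/(1 + j) (f(U, j) = 5*((U + 3)/(j + 1)) = 5*((3 + U)/(1 + j)) = 5*(3 + U)/(1 + j))
q(3)*(f(B, 1) + N(4)) = 5*(5*(3 + 4)/(1 + 1) + 4²) = 5*(5*7/2 + 16) = 5*(5*(½)*7 + 16) = 5*(35/2 + 16) = 5*(67/2) = 335/2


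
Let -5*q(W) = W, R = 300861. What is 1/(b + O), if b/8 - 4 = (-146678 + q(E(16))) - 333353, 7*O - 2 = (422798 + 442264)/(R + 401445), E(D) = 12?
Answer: -124145/476745941589 ≈ -2.6040e-7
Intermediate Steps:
q(W) = -W/5
O = 11463/24829 (O = 2/7 + ((422798 + 442264)/(300861 + 401445))/7 = 2/7 + (865062/702306)/7 = 2/7 + (865062*(1/702306))/7 = 2/7 + (⅐)*(4369/3547) = 2/7 + 4369/24829 = 11463/24829 ≈ 0.46168)
b = -19201176/5 (b = 32 + 8*((-146678 - ⅕*12) - 333353) = 32 + 8*((-146678 - 12/5) - 333353) = 32 + 8*(-733402/5 - 333353) = 32 + 8*(-2400167/5) = 32 - 19201336/5 = -19201176/5 ≈ -3.8402e+6)
1/(b + O) = 1/(-19201176/5 + 11463/24829) = 1/(-476745941589/124145) = -124145/476745941589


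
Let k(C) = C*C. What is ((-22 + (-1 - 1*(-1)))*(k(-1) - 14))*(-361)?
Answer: -103246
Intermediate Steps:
k(C) = C²
((-22 + (-1 - 1*(-1)))*(k(-1) - 14))*(-361) = ((-22 + (-1 - 1*(-1)))*((-1)² - 14))*(-361) = ((-22 + (-1 + 1))*(1 - 14))*(-361) = ((-22 + 0)*(-13))*(-361) = -22*(-13)*(-361) = 286*(-361) = -103246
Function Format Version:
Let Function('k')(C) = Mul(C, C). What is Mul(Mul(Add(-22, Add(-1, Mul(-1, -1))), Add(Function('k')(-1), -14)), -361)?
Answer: -103246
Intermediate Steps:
Function('k')(C) = Pow(C, 2)
Mul(Mul(Add(-22, Add(-1, Mul(-1, -1))), Add(Function('k')(-1), -14)), -361) = Mul(Mul(Add(-22, Add(-1, Mul(-1, -1))), Add(Pow(-1, 2), -14)), -361) = Mul(Mul(Add(-22, Add(-1, 1)), Add(1, -14)), -361) = Mul(Mul(Add(-22, 0), -13), -361) = Mul(Mul(-22, -13), -361) = Mul(286, -361) = -103246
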